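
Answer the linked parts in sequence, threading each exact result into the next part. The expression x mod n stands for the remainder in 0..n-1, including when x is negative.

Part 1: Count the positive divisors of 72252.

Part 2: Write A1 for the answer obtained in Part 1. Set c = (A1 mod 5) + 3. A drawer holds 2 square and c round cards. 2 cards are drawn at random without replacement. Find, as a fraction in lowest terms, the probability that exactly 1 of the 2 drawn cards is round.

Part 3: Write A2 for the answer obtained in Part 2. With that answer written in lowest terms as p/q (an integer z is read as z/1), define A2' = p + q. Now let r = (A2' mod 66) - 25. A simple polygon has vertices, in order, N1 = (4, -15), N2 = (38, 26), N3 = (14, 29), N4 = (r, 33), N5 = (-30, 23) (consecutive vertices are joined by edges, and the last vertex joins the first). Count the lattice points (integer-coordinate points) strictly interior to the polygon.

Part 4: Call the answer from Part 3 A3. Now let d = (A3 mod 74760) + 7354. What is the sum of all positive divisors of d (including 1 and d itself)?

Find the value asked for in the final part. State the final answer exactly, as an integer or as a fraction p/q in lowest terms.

Part 1: 72252 = 2^2 * 3^4 * 223; number of divisors = (2+1) * (4+1) * (1+1) = 30; answer 30
Part 2: A1 = 30; c = 3; total draws C(5,2) = 10; favorable C(3,1)*C(2,1) = 6; P = 3/5; answer 3/5
Part 3: A2 = 3/5; threaded value p + q = 8; r = -17; cross terms: (4*26 - 38*-15)=674, (38*29 - 14*26)=738, (14*33 - -17*29)=955, (-17*23 - -30*33)=599, (-30*-15 - 4*23)=358; twice the area = |3324| = 3324; area = 1662; boundary points = 1 + 3 + 1 + 1 + 2 = 8; strictly interior points = area - boundary/2 + 1 = 1659; answer 1659
Part 4: A3 = 1659; d = 9013; 9013 is prime, so its only divisors are 1 and 9013; sigma = 1 + 9013 = 9014; answer 9014

9014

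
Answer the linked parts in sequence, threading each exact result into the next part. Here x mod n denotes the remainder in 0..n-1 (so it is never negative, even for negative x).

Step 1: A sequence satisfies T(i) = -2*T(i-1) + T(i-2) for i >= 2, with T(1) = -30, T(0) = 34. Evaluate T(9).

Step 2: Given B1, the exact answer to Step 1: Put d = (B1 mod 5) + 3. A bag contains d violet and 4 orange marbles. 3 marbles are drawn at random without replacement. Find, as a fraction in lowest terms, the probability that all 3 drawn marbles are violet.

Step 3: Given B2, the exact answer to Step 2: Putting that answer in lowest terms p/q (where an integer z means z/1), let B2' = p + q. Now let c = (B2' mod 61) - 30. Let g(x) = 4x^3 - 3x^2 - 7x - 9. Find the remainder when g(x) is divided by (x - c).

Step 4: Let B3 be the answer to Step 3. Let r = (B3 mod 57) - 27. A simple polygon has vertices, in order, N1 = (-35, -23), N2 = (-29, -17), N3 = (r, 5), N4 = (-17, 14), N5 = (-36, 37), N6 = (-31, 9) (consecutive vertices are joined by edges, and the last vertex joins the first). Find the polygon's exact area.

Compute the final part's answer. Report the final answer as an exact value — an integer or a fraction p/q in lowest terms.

757/2

Step 1: T(2) = -2*(-30) + 1*(34) = 94; iterating: T(2)=94, T(3)=-218, T(4)=530, T(5)=-1278, T(6)=3086, T(7)=-7450, T(8)=17986, T(9)=-43422; answer -43422
Step 2: B1 = -43422; d = 6; total draws C(10,3) = 120; favorable C(6,3) = 20; P = 1/6; answer 1/6
Step 3: B2 = 1/6; threaded value p + q = 7; c = -23; remainder = value at the root: 4*(-23)^3 - 3*(-23)^2 - 7*(-23)^1 - 9 = (-48668) + (-1587) + (161) + (-9) = -50103; answer -50103
Step 4: B3 = -50103; r = -27; cross terms: (-35*-17 - -29*-23)=-72, (-29*5 - -27*-17)=-604, (-27*14 - -17*5)=-293, (-17*37 - -36*14)=-125, (-36*9 - -31*37)=823, (-31*-23 - -35*9)=1028; twice the area = |757| = 757; area = 757/2; answer 757/2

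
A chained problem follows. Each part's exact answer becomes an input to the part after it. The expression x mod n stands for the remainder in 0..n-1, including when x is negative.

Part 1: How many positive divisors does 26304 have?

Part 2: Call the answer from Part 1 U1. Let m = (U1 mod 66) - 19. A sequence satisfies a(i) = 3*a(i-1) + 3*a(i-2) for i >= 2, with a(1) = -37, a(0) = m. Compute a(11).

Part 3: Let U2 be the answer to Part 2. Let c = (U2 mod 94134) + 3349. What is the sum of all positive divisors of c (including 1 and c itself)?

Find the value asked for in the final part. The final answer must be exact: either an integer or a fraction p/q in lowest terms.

98280

Part 1: 26304 = 2^6 * 3 * 137; number of divisors = (6+1) * (1+1) * (1+1) = 28; answer 28
Part 2: U1 = 28; m = 9; a(2) = 3*(-37) + 3*(9) = -84; iterating: a(2)=-84, a(3)=-363, a(4)=-1341, a(5)=-5112, a(6)=-19359, a(7)=-73413, a(8)=-278316, a(9)=-1055187, a(10)=-4000509, a(11)=-15167088; answer -15167088
Part 3: U2 = -15167088; c = 85969; 85969 = 13 * 17 * 389; sigma = (1 + 13) * (1 + 17) * (1 + 389) = 14 * 18 * 390 = 98280; answer 98280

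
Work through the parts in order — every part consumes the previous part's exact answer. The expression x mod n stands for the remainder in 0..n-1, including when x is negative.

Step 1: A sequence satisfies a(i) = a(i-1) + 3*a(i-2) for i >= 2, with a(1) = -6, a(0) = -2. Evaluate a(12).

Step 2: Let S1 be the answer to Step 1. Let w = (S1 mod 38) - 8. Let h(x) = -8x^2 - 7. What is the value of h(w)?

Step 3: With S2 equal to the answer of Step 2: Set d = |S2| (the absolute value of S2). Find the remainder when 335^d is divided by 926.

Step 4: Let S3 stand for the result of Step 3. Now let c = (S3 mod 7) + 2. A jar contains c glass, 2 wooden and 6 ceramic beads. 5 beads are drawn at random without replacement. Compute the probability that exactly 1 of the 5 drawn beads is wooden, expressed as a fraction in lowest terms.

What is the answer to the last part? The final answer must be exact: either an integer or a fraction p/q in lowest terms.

Step 1: a(2) = 1*(-6) + 3*(-2) = -12; iterating: a(2)=-12, a(3)=-30, a(4)=-66, a(5)=-156, a(6)=-354, a(7)=-822, a(8)=-1884, a(9)=-4350, a(10)=-10002, a(11)=-23052, a(12)=-53058; answer -53058
Step 2: S1 = -53058; w = 20; -8*(20)^2 - 7 = (-3200) + (-7) = -3207; answer -3207
Step 3: S2 = -3207; d = 3207; squarings mod 926: 335^1=335, 335^2=179, 335^4=557, 335^8=39, 335^16=595, 335^32=293, 335^64=657, 335^128=133, 335^256=95, 335^512=691, 335^1024=591, 335^2048=179; 335^3207 = 335^1 * 335^2 * 335^4 * 335^128 * 335^1024 * 335^2048 = 305 (mod 926); answer 305
Step 4: S3 = 305; c = 6; total draws C(14,5) = 2002; favorable C(2,1)*C(12,4) = 990; P = 45/91; answer 45/91

45/91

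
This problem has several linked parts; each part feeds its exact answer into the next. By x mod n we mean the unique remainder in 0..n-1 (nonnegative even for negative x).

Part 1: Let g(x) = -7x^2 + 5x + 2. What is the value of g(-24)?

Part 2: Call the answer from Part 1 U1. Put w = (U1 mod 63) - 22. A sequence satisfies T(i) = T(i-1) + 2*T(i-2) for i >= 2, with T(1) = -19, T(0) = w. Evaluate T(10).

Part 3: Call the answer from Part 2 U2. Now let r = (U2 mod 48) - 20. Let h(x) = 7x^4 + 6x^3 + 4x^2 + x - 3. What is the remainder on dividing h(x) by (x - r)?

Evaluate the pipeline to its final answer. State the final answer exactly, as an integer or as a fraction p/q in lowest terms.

Part 1: -7*(-24)^2 + 5*(-24)^1 + 2 = (-4032) + (-120) + (2) = -4150; answer -4150
Part 2: U1 = -4150; w = -14; T(2) = 1*(-19) + 2*(-14) = -47; iterating: T(2)=-47, T(3)=-85, T(4)=-179, T(5)=-349, T(6)=-707, T(7)=-1405, T(8)=-2819, T(9)=-5629, T(10)=-11267; answer -11267
Part 3: U2 = -11267; r = -7; remainder = value at the root: 7*(-7)^4 + 6*(-7)^3 + 4*(-7)^2 + 1*(-7)^1 - 3 = (16807) + (-2058) + (196) + (-7) + (-3) = 14935; answer 14935

14935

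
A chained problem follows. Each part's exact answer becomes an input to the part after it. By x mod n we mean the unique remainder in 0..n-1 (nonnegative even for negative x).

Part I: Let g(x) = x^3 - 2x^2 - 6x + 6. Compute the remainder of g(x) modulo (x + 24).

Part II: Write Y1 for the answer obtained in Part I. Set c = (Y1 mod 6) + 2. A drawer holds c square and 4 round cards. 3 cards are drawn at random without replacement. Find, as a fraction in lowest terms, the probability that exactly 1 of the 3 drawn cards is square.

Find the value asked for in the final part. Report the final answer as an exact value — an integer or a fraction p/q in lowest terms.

Part I: remainder = value at the root: 1*(-24)^3 - 2*(-24)^2 - 6*(-24)^1 + 6 = (-13824) + (-1152) + (144) + (6) = -14826; answer -14826
Part II: Y1 = -14826; c = 2; total draws C(6,3) = 20; favorable C(2,1)*C(4,2) = 12; P = 3/5; answer 3/5

3/5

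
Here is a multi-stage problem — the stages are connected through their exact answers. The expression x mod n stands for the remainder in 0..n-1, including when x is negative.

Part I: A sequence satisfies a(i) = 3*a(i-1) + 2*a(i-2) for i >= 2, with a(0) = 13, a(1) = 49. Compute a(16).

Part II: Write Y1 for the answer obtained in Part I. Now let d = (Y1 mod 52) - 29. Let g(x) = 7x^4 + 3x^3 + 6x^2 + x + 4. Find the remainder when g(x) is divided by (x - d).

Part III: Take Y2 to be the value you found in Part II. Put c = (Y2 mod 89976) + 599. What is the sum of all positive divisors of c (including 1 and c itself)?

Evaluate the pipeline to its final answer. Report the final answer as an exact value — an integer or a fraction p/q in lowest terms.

Part I: a(2) = 3*(49) + 2*(13) = 173; iterating: a(2)=173, a(3)=617, a(4)=2197, a(5)=7825, a(6)=27869, a(7)=99257, a(8)=353509, a(9)=1259041, a(10)=4484141, a(11)=15970505, a(12)=56879797, a(13)=202580401, a(14)=721500797, a(15)=2569663193, a(16)=9151991173; answer 9151991173
Part II: Y1 = 9151991173; d = -16; remainder = value at the root: 7*(-16)^4 + 3*(-16)^3 + 6*(-16)^2 + 1*(-16)^1 + 4 = (458752) + (-12288) + (1536) + (-16) + (4) = 447988; answer 447988
Part III: Y2 = 447988; c = 88683; 88683 = 3 * 7 * 41 * 103; sigma = (1 + 3) * (1 + 7) * (1 + 41) * (1 + 103) = 4 * 8 * 42 * 104 = 139776; answer 139776

139776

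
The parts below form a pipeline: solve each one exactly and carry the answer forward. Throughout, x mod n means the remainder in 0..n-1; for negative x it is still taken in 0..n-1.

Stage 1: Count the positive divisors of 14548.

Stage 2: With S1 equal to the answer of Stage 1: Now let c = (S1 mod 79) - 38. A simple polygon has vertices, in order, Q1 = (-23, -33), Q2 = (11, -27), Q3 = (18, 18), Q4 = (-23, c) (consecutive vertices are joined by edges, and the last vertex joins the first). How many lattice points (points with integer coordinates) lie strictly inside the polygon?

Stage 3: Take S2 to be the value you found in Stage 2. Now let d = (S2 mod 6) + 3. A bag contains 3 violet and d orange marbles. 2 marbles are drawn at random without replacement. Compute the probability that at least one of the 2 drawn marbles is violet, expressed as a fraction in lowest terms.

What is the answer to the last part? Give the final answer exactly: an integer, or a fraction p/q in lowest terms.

Stage 1: 14548 = 2^2 * 3637; number of divisors = (2+1) * (1+1) = 6; answer 6
Stage 2: S1 = 6; c = -32; cross terms: (-23*-27 - 11*-33)=984, (11*18 - 18*-27)=684, (18*-32 - -23*18)=-162, (-23*-33 - -23*-32)=23; twice the area = |1529| = 1529; area = 1529/2; boundary points = 2 + 1 + 1 + 1 = 5; strictly interior points = area - boundary/2 + 1 = 763; answer 763
Stage 3: S2 = 763; d = 4; total draws C(7,2) = 21; complement C(4,2) = 6; favorable 21 - 6 = 15; P = 5/7; answer 5/7

5/7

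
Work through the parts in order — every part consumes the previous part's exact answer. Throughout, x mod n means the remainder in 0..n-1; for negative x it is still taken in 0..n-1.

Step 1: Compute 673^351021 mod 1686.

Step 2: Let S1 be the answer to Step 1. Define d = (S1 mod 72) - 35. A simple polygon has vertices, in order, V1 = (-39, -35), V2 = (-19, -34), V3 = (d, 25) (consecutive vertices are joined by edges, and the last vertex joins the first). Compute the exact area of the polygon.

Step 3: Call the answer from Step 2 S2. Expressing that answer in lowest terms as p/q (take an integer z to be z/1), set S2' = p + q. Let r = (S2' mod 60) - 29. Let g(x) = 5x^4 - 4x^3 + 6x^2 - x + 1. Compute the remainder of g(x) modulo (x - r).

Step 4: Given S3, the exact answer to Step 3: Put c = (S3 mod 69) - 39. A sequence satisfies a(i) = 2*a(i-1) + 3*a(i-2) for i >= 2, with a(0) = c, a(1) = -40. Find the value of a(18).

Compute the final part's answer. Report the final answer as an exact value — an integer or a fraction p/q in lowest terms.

-3777349757

Step 1: squarings mod 1686: 673^1=673, 673^2=1081, 673^4=163, 673^8=1279, 673^16=421, 673^32=211, 673^64=685, 673^128=517, 673^256=901, 673^512=835, 673^1024=907, 673^2048=1567, 673^4096=673, 673^8192=1081, 673^16384=163, 673^32768=1279, 673^65536=421, 673^131072=211, 673^262144=685; 673^351021 = 673^1 * 673^4 * 673^8 * 673^32 * 673^256 * 673^512 * 673^2048 * 673^4096 * 673^16384 * 673^65536 * 673^262144 = 859 (mod 1686); answer 859
Step 2: S1 = 859; d = 32; cross terms: (-39*-34 - -19*-35)=661, (-19*25 - 32*-34)=613, (32*-35 - -39*25)=-145; twice the area = |1129| = 1129; area = 1129/2; answer 1129/2
Step 3: S2 = 1129/2; threaded value p + q = 1131; r = 22; remainder = value at the root: 5*(22)^4 - 4*(22)^3 + 6*(22)^2 - 1*(22)^1 + 1 = (1171280) + (-42592) + (2904) + (-22) + (1) = 1131571; answer 1131571
Step 4: S3 = 1131571; c = 1; a(2) = 2*(-40) + 3*(1) = -77; iterating: a(2)=-77, a(3)=-274, a(4)=-779, a(5)=-2380, a(6)=-7097, a(7)=-21334, a(8)=-63959, a(9)=-191920, a(10)=-575717, a(11)=-1727194, a(12)=-5181539, a(13)=-15544660, a(14)=-46633937, a(15)=-139901854, a(16)=-419705519, a(17)=-1259116600, a(18)=-3777349757; answer -3777349757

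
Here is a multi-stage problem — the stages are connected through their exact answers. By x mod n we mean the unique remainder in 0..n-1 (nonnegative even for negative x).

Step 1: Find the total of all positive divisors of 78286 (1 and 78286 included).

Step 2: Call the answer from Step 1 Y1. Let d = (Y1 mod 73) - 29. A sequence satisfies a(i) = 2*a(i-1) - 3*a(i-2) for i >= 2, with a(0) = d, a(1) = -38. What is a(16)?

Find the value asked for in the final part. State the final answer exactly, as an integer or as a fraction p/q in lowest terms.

Step 1: 78286 = 2 * 13 * 3011; sigma = (1 + 2) * (1 + 13) * (1 + 3011) = 3 * 14 * 3012 = 126504; answer 126504
Step 2: Y1 = 126504; d = 39; a(2) = 2*(-38) - 3*(39) = -193; iterating: a(2)=-193, a(3)=-272, a(4)=35, a(5)=886, a(6)=1667, a(7)=676, a(8)=-3649, a(9)=-9326, a(10)=-7705, a(11)=12568, a(12)=48251, a(13)=58798, a(14)=-27157, a(15)=-230708, a(16)=-379945; answer -379945

-379945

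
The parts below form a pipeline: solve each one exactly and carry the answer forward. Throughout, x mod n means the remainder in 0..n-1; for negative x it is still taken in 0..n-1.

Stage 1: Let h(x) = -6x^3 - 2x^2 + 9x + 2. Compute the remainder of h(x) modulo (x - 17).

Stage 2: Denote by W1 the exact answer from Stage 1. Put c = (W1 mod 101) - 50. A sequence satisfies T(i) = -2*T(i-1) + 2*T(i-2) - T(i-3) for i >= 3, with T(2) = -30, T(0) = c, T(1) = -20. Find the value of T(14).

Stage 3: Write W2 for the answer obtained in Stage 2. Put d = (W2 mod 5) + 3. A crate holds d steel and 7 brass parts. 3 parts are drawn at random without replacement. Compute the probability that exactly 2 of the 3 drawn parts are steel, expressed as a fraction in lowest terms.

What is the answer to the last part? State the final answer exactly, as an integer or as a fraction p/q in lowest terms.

Stage 1: remainder = value at the root: -6*(17)^3 - 2*(17)^2 + 9*(17)^1 + 2 = (-29478) + (-578) + (153) + (2) = -29901; answer -29901
Stage 2: W1 = -29901; c = 46; T(3) = -2*(-30) + 2*(-20) - 1*(46) = -26; iterating: T(3)=-26, T(4)=12, T(5)=-46, T(6)=142, T(7)=-388, T(8)=1106, T(9)=-3130, T(10)=8860, T(11)=-25086, T(12)=71022, T(13)=-201076, T(14)=569282; answer 569282
Stage 3: W2 = 569282; d = 5; total draws C(12,3) = 220; favorable C(5,2)*C(7,1) = 70; P = 7/22; answer 7/22

7/22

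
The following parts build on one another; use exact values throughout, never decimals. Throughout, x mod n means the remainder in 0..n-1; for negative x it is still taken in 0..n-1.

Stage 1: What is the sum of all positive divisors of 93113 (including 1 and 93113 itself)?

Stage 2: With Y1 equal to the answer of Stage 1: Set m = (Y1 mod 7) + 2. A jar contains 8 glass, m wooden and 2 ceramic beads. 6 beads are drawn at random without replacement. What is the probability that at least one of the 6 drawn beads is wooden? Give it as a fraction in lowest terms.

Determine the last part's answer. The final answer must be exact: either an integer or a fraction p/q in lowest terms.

Stage 1: 93113 is prime, so its only divisors are 1 and 93113; sigma = 1 + 93113 = 93114; answer 93114
Stage 2: Y1 = 93114; m = 2; total draws C(12,6) = 924; complement C(10,6) = 210; favorable 924 - 210 = 714; P = 17/22; answer 17/22

17/22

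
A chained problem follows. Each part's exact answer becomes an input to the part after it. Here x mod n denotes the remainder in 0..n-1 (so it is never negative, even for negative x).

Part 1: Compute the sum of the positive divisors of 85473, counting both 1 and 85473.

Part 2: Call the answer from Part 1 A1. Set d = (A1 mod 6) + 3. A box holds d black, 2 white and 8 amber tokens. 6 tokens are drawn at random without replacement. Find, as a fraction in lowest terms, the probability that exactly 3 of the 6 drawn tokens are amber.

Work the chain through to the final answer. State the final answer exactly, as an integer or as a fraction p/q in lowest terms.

Part 1: 85473 = 3^2 * 9497; sigma = (1 + 3 + 9) * (1 + 9497) = 13 * 9498 = 123474; answer 123474
Part 2: A1 = 123474; d = 3; total draws C(13,6) = 1716; favorable C(8,3)*C(5,3) = 560; P = 140/429; answer 140/429

140/429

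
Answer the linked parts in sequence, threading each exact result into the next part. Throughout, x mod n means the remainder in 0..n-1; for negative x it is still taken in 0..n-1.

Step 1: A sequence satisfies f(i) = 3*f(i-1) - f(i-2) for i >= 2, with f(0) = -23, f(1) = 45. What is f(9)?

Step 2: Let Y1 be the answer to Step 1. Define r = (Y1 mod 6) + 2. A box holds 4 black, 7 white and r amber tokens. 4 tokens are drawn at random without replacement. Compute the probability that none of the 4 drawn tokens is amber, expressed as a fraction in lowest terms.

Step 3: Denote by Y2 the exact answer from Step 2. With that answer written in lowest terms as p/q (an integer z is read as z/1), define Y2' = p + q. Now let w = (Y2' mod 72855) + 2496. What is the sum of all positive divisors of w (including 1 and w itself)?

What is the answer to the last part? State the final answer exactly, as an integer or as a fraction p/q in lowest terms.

Step 1: f(2) = 3*(45) - 1*(-23) = 158; iterating: f(2)=158, f(3)=429, f(4)=1129, f(5)=2958, f(6)=7745, f(7)=20277, f(8)=53086, f(9)=138981; answer 138981
Step 2: Y1 = 138981; r = 5; total draws C(16,4) = 1820; favorable C(11,4) = 330; P = 33/182; answer 33/182
Step 3: Y2 = 33/182; threaded value p + q = 215; w = 2711; 2711 is prime, so its only divisors are 1 and 2711; sigma = 1 + 2711 = 2712; answer 2712

2712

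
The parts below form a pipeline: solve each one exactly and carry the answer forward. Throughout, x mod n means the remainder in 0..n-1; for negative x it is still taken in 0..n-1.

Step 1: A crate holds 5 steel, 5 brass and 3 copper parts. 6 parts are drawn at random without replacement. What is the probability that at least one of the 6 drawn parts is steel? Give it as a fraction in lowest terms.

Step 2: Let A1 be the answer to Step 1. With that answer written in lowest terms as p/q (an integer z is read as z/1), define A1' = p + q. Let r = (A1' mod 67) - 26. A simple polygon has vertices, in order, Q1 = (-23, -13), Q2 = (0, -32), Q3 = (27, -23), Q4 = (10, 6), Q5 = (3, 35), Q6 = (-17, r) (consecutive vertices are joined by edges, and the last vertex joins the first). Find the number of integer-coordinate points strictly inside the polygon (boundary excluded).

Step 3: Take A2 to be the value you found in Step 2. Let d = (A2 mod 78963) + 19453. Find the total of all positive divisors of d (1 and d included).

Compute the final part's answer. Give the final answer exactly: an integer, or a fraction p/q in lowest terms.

Step 1: total draws C(13,6) = 1716; complement C(8,6) = 28; favorable 1716 - 28 = 1688; P = 422/429; answer 422/429
Step 2: A1 = 422/429; threaded value p + q = 851; r = 21; cross terms: (-23*-32 - 0*-13)=736, (0*-23 - 27*-32)=864, (27*6 - 10*-23)=392, (10*35 - 3*6)=332, (3*21 - -17*35)=658, (-17*-13 - -23*21)=704; twice the area = |3686| = 3686; area = 1843; boundary points = 1 + 9 + 1 + 1 + 2 + 2 = 16; strictly interior points = area - boundary/2 + 1 = 1836; answer 1836
Step 3: A2 = 1836; d = 21289; 21289 = 61 * 349; sigma = (1 + 61) * (1 + 349) = 62 * 350 = 21700; answer 21700

21700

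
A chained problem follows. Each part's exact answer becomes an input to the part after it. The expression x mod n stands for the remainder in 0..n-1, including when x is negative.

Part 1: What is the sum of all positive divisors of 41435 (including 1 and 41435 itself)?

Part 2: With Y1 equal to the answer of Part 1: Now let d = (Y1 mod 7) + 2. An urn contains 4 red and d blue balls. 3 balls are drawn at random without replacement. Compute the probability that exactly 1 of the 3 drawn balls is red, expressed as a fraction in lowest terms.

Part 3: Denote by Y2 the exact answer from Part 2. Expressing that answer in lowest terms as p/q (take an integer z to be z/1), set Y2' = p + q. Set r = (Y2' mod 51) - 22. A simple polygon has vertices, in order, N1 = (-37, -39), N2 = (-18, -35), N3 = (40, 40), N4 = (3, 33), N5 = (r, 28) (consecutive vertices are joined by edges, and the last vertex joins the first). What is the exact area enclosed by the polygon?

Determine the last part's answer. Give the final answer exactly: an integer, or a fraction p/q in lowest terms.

4745/2

Part 1: 41435 = 5 * 8287; sigma = (1 + 5) * (1 + 8287) = 6 * 8288 = 49728; answer 49728
Part 2: Y1 = 49728; d = 2; total draws C(6,3) = 20; favorable C(4,1)*C(2,2) = 4; P = 1/5; answer 1/5
Part 3: Y2 = 1/5; threaded value p + q = 6; r = -16; cross terms: (-37*-35 - -18*-39)=593, (-18*40 - 40*-35)=680, (40*33 - 3*40)=1200, (3*28 - -16*33)=612, (-16*-39 - -37*28)=1660; twice the area = |4745| = 4745; area = 4745/2; answer 4745/2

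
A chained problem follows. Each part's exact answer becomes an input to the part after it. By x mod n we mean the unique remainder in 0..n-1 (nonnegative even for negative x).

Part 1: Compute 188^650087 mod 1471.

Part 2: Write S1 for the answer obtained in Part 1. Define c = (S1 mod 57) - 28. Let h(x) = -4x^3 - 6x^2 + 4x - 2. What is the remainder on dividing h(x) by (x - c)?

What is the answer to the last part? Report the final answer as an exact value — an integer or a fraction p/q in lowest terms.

Part 1: squarings mod 1471: 188^1=188, 188^2=40, 188^4=129, 188^8=460, 188^16=1247, 188^32=162, 188^64=1237, 188^128=329, 188^256=858, 188^512=664, 188^1024=1067, 188^2048=1406, 188^4096=1283, 188^8192=40, 188^16384=129, 188^32768=460, 188^65536=1247, 188^131072=162, 188^262144=1237, 188^524288=329; 188^650087 = 188^1 * 188^2 * 188^4 * 188^32 * 188^64 * 188^256 * 188^512 * 188^2048 * 188^8192 * 188^16384 * 188^32768 * 188^65536 * 188^524288 = 1309 (mod 1471); answer 1309
Part 2: S1 = 1309; c = 27; remainder = value at the root: -4*(27)^3 - 6*(27)^2 + 4*(27)^1 - 2 = (-78732) + (-4374) + (108) + (-2) = -83000; answer -83000

-83000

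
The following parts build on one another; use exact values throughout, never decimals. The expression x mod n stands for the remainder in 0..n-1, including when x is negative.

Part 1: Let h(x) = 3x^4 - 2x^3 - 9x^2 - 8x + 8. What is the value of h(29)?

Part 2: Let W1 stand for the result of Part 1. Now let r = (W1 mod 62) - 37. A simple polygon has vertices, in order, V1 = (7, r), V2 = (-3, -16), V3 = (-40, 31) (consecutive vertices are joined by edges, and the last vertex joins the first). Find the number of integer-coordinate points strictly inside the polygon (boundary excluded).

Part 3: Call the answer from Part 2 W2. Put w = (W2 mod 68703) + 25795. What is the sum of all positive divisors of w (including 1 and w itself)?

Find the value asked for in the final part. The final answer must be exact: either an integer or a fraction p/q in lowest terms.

Part 1: 3*(29)^4 - 2*(29)^3 - 9*(29)^2 - 8*(29)^1 + 8 = (2121843) + (-48778) + (-7569) + (-232) + (8) = 2065272; answer 2065272
Part 2: W1 = 2065272; r = 15; cross terms: (7*-16 - -3*15)=-67, (-3*31 - -40*-16)=-733, (-40*15 - 7*31)=-817; twice the area = |-1617| = 1617; area = 1617/2; boundary points = 1 + 1 + 1 = 3; strictly interior points = area - boundary/2 + 1 = 808; answer 808
Part 3: W2 = 808; w = 26603; 26603 = 37 * 719; sigma = (1 + 37) * (1 + 719) = 38 * 720 = 27360; answer 27360

27360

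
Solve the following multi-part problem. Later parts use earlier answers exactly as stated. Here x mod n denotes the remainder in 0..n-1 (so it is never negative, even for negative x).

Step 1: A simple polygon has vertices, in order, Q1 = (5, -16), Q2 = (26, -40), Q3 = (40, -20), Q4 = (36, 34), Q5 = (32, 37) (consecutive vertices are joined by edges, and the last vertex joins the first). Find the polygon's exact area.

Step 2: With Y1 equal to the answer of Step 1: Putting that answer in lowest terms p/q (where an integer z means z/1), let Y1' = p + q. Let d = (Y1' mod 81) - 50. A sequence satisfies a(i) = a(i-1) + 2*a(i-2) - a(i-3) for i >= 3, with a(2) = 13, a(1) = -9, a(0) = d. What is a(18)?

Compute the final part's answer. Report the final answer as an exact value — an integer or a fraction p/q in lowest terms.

276707

Step 1: cross terms: (5*-40 - 26*-16)=216, (26*-20 - 40*-40)=1080, (40*34 - 36*-20)=2080, (36*37 - 32*34)=244, (32*-16 - 5*37)=-697; twice the area = |2923| = 2923; area = 2923/2; answer 2923/2
Step 2: Y1 = 2923/2; threaded value p + q = 2925; d = -41; a(3) = 1*(13) + 2*(-9) - 1*(-41) = 36; iterating: a(3)=36, a(4)=71, a(5)=130, a(6)=236, a(7)=425, a(8)=767, a(9)=1381, a(10)=2490, a(11)=4485, a(12)=8084, a(13)=14564, a(14)=26247, a(15)=47291, a(16)=85221, a(17)=153556, a(18)=276707; answer 276707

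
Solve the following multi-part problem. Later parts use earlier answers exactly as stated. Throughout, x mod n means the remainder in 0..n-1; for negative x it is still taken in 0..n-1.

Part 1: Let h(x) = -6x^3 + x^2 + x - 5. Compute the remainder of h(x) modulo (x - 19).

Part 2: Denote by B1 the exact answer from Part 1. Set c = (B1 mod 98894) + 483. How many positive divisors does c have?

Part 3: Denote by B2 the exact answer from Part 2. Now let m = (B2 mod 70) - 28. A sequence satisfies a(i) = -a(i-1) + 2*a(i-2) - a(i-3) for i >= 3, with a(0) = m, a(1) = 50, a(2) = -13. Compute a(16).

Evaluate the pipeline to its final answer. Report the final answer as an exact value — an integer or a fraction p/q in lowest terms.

Part 1: remainder = value at the root: -6*(19)^3 + 1*(19)^2 + 1*(19)^1 - 5 = (-41154) + (361) + (19) + (-5) = -40779; answer -40779
Part 2: B1 = -40779; c = 58598; 58598 = 2 * 83 * 353; number of divisors = (1+1) * (1+1) * (1+1) = 8; answer 8
Part 3: B2 = 8; m = -20; a(3) = -1*(-13) + 2*(50) - 1*(-20) = 133; iterating: a(3)=133, a(4)=-209, a(5)=488, a(6)=-1039, a(7)=2224, a(8)=-4790, a(9)=10277, a(10)=-22081, a(11)=47425, a(12)=-101864, a(13)=218795, a(14)=-469948, a(15)=1009402, a(16)=-2168093; answer -2168093

-2168093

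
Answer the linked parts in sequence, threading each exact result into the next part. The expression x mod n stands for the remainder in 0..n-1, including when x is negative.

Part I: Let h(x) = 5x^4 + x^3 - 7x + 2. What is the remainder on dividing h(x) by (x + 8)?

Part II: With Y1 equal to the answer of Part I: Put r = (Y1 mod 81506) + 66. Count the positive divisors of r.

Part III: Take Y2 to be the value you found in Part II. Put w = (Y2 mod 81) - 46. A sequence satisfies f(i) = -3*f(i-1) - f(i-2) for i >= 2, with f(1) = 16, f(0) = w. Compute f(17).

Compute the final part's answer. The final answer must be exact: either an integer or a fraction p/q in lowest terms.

4113832

Part I: remainder = value at the root: 5*(-8)^4 + 1*(-8)^3 - 7*(-8)^1 + 2 = (20480) + (-512) + (56) + (2) = 20026; answer 20026
Part II: Y1 = 20026; r = 20092; 20092 = 2^2 * 5023; number of divisors = (2+1) * (1+1) = 6; answer 6
Part III: Y2 = 6; w = -40; f(2) = -3*(16) - 1*(-40) = -8; iterating: f(2)=-8, f(3)=8, f(4)=-16, f(5)=40, f(6)=-104, f(7)=272, f(8)=-712, f(9)=1864, f(10)=-4880, f(11)=12776, f(12)=-33448, f(13)=87568, f(14)=-229256, f(15)=600200, f(16)=-1571344, f(17)=4113832; answer 4113832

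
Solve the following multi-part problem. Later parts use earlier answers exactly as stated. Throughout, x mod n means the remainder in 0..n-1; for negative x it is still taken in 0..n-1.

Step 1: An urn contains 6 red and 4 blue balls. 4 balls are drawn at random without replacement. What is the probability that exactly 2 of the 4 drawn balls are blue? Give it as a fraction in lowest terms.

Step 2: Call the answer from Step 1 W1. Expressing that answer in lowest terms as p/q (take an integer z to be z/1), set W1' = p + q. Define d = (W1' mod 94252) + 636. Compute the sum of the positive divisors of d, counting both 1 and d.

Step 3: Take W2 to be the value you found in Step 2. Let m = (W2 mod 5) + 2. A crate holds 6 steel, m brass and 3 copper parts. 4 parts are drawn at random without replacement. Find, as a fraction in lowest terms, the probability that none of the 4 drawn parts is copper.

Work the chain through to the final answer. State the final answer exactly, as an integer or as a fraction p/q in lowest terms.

Step 1: total draws C(10,4) = 210; favorable C(4,2)*C(6,2) = 90; P = 3/7; answer 3/7
Step 2: W1 = 3/7; threaded value p + q = 10; d = 646; 646 = 2 * 17 * 19; sigma = (1 + 2) * (1 + 17) * (1 + 19) = 3 * 18 * 20 = 1080; answer 1080
Step 3: W2 = 1080; m = 2; total draws C(11,4) = 330; favorable C(8,4) = 70; P = 7/33; answer 7/33

7/33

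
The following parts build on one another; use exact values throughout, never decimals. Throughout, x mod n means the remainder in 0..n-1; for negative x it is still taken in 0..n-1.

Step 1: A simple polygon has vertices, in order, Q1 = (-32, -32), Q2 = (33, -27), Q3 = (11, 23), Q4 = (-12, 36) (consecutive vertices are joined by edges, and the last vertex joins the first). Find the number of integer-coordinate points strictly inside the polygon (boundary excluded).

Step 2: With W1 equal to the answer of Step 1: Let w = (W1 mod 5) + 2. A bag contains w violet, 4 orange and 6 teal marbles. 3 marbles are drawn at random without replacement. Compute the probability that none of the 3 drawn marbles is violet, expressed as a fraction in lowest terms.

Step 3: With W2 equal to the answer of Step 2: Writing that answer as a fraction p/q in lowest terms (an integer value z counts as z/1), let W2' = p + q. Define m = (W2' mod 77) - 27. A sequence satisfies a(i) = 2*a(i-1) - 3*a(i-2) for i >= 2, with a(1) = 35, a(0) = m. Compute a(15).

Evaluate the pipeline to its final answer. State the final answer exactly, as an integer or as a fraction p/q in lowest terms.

Step 1: cross terms: (-32*-27 - 33*-32)=1920, (33*23 - 11*-27)=1056, (11*36 - -12*23)=672, (-12*-32 - -32*36)=1536; twice the area = |5184| = 5184; area = 2592; boundary points = 5 + 2 + 1 + 4 = 12; strictly interior points = area - boundary/2 + 1 = 2587; answer 2587
Step 2: W1 = 2587; w = 4; total draws C(14,3) = 364; favorable C(10,3) = 120; P = 30/91; answer 30/91
Step 3: W2 = 30/91; threaded value p + q = 121; m = 17; a(2) = 2*(35) - 3*(17) = 19; iterating: a(2)=19, a(3)=-67, a(4)=-191, a(5)=-181, a(6)=211, a(7)=965, a(8)=1297, a(9)=-301, a(10)=-4493, a(11)=-8083, a(12)=-2687, a(13)=18875, a(14)=45811, a(15)=34997; answer 34997

34997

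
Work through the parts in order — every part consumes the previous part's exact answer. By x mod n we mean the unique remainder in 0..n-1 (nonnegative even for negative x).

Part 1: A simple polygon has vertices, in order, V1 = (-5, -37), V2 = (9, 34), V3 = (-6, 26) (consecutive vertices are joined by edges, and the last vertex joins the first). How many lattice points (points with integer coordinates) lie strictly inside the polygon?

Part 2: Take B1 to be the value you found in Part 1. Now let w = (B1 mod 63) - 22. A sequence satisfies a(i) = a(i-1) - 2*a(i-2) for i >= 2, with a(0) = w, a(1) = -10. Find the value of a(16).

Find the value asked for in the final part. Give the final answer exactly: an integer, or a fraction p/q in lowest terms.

Part 1: cross terms: (-5*34 - 9*-37)=163, (9*26 - -6*34)=438, (-6*-37 - -5*26)=352; twice the area = |953| = 953; area = 953/2; boundary points = 1 + 1 + 1 = 3; strictly interior points = area - boundary/2 + 1 = 476; answer 476
Part 2: B1 = 476; w = 13; a(2) = 1*(-10) - 2*(13) = -36; iterating: a(2)=-36, a(3)=-16, a(4)=56, a(5)=88, a(6)=-24, a(7)=-200, a(8)=-152, a(9)=248, a(10)=552, a(11)=56, a(12)=-1048, a(13)=-1160, a(14)=936, a(15)=3256, a(16)=1384; answer 1384

1384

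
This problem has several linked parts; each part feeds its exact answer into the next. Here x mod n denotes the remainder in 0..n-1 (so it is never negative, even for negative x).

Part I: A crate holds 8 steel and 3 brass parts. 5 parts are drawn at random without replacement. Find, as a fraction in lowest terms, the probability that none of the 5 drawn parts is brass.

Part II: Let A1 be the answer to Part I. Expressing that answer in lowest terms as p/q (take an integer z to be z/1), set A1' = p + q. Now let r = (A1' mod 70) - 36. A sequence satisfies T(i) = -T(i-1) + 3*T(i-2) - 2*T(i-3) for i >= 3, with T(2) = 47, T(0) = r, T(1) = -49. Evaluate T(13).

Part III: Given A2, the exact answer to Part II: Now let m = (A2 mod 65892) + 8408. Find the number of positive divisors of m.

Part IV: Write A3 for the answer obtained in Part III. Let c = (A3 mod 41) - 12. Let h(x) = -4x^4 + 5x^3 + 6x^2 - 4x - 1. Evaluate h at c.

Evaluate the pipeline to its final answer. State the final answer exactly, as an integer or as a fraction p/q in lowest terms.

-625

Part I: total draws C(11,5) = 462; favorable C(8,5) = 56; P = 4/33; answer 4/33
Part II: A1 = 4/33; threaded value p + q = 37; r = 1; T(3) = -1*(47) + 3*(-49) - 2*(1) = -196; iterating: T(3)=-196, T(4)=435, T(5)=-1117, T(6)=2814, T(7)=-7035, T(8)=17711, T(9)=-44444, T(10)=111647, T(11)=-280401, T(12)=704230, T(13)=-1768727; answer -1768727
Part III: A2 = -1768727; m = 18765; 18765 = 3^3 * 5 * 139; number of divisors = (3+1) * (1+1) * (1+1) = 16; answer 16
Part IV: A3 = 16; c = 4; -4*(4)^4 + 5*(4)^3 + 6*(4)^2 - 4*(4)^1 - 1 = (-1024) + (320) + (96) + (-16) + (-1) = -625; answer -625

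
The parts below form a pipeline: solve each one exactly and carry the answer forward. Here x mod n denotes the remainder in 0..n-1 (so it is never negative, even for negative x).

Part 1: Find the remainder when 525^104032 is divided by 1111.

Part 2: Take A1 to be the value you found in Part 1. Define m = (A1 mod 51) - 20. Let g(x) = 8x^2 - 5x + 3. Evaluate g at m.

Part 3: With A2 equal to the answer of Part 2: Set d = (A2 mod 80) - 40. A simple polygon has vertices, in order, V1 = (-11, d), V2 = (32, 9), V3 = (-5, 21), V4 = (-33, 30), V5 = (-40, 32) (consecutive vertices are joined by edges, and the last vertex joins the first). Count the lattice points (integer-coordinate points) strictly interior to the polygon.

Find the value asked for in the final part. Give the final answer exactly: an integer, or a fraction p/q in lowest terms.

Part 1: squarings mod 1111: 525^1=525, 525^2=97, 525^4=521, 525^8=357, 525^16=795, 525^32=977, 525^64=180, 525^128=181, 525^256=542, 525^512=460, 525^1024=510, 525^2048=126, 525^4096=322, 525^8192=361, 525^16384=334, 525^32768=456, 525^65536=179; 525^104032 = 525^32 * 525^64 * 525^512 * 525^1024 * 525^4096 * 525^32768 * 525^65536 = 977 (mod 1111); answer 977
Part 2: A1 = 977; m = -12; 8*(-12)^2 - 5*(-12)^1 + 3 = (1152) + (60) + (3) = 1215; answer 1215
Part 3: A2 = 1215; d = -25; cross terms: (-11*9 - 32*-25)=701, (32*21 - -5*9)=717, (-5*30 - -33*21)=543, (-33*32 - -40*30)=144, (-40*-25 - -11*32)=1352; twice the area = |3457| = 3457; area = 3457/2; boundary points = 1 + 1 + 1 + 1 + 1 = 5; strictly interior points = area - boundary/2 + 1 = 1727; answer 1727

1727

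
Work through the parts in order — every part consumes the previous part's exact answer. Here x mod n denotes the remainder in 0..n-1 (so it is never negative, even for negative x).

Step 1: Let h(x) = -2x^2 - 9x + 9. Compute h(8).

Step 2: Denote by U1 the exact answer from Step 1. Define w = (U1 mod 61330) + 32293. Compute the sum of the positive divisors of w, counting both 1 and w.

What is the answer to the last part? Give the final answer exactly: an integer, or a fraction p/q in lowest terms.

Step 1: -2*(8)^2 - 9*(8)^1 + 9 = (-128) + (-72) + (9) = -191; answer -191
Step 2: U1 = -191; w = 93432; 93432 = 2^3 * 3 * 17 * 229; sigma = (1 + 2 + 4 + 8) * (1 + 3) * (1 + 17) * (1 + 229) = 15 * 4 * 18 * 230 = 248400; answer 248400

248400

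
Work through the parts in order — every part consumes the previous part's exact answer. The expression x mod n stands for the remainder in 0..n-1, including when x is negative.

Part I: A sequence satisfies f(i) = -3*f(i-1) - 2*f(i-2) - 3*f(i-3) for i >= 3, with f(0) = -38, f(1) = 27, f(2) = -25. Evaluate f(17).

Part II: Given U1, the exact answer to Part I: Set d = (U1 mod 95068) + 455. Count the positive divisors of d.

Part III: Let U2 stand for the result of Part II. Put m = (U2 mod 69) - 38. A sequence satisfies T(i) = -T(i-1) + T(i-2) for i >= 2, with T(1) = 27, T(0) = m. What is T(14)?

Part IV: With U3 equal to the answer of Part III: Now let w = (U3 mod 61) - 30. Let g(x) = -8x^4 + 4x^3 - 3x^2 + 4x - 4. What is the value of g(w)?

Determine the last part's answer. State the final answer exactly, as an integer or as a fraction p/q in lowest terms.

-2711332

Part I: f(3) = -3*(-25) - 2*(27) - 3*(-38) = 135; iterating: f(3)=135, f(4)=-436, f(5)=1113, f(6)=-2872, f(7)=7698, f(8)=-20689, f(9)=55287, f(10)=-147577, f(11)=394224, f(12)=-1053379, f(13)=2814420, f(14)=-7519174, f(15)=20088819, f(16)=-53671369, f(17)=143393991; answer 143393991
Part II: U1 = 143393991; d = 31902; 31902 = 2 * 3 * 13 * 409; number of divisors = (1+1) * (1+1) * (1+1) * (1+1) = 16; answer 16
Part III: U2 = 16; m = -22; T(2) = -1*(27) + 1*(-22) = -49; iterating: T(2)=-49, T(3)=76, T(4)=-125, T(5)=201, T(6)=-326, T(7)=527, T(8)=-853, T(9)=1380, T(10)=-2233, T(11)=3613, T(12)=-5846, T(13)=9459, T(14)=-15305; answer -15305
Part IV: U3 = -15305; w = -24; -8*(-24)^4 + 4*(-24)^3 - 3*(-24)^2 + 4*(-24)^1 - 4 = (-2654208) + (-55296) + (-1728) + (-96) + (-4) = -2711332; answer -2711332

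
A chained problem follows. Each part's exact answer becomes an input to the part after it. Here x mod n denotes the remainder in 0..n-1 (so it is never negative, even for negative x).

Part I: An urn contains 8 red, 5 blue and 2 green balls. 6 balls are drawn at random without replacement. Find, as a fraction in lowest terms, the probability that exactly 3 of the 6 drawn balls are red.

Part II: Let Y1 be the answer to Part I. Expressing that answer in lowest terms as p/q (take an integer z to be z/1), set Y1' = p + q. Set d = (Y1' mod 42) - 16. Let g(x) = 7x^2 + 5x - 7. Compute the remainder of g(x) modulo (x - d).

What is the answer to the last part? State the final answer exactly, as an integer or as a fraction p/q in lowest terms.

1643

Part I: total draws C(15,6) = 5005; favorable C(8,3)*C(7,3) = 1960; P = 56/143; answer 56/143
Part II: Y1 = 56/143; threaded value p + q = 199; d = 15; remainder = value at the root: 7*(15)^2 + 5*(15)^1 - 7 = (1575) + (75) + (-7) = 1643; answer 1643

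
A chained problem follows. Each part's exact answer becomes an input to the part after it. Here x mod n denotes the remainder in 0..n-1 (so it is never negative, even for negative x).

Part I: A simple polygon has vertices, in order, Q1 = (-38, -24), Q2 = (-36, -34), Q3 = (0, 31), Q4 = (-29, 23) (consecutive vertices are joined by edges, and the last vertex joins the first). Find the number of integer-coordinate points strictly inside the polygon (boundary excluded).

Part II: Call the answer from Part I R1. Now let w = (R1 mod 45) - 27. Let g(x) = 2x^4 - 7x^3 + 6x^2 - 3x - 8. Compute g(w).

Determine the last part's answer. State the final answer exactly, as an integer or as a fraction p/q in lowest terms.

2666

Part I: cross terms: (-38*-34 - -36*-24)=428, (-36*31 - 0*-34)=-1116, (0*23 - -29*31)=899, (-29*-24 - -38*23)=1570; twice the area = |1781| = 1781; area = 1781/2; boundary points = 2 + 1 + 1 + 1 = 5; strictly interior points = area - boundary/2 + 1 = 889; answer 889
Part II: R1 = 889; w = 7; 2*(7)^4 - 7*(7)^3 + 6*(7)^2 - 3*(7)^1 - 8 = (4802) + (-2401) + (294) + (-21) + (-8) = 2666; answer 2666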